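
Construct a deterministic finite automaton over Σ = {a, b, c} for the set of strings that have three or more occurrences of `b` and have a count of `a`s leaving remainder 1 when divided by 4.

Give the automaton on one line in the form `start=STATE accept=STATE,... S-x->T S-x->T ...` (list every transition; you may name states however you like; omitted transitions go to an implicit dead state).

start=q0 accept=q12,q16 q0-a->q1 q0-b->q2 q0-c->q0 q1-a->q3 q1-b->q4 q1-c->q1 q2-a->q4 q2-b->q5 q2-c->q2 q3-a->q6 q3-b->q7 q3-c->q3 q4-a->q7 q4-b->q8 q4-c->q4 q5-a->q8 q5-b->q9 q5-c->q5 q6-a->q0 q6-b->q10 q6-c->q6 q7-a->q10 q7-b->q11 q7-c->q7 q8-a->q11 q8-b->q12 q8-c->q8 q9-a->q12 q9-b->q13 q9-c->q9 q10-a->q2 q10-b->q14 q10-c->q10 q11-a->q14 q11-b->q15 q11-c->q11 q12-a->q15 q12-b->q16 q12-c->q12 q13-a->q16 q13-b->q13 q13-c->q13 q14-a->q5 q14-b->q17 q14-c->q14 q15-a->q17 q15-b->q18 q15-c->q15 q16-a->q18 q16-b->q16 q16-c->q16 q17-a->q9 q17-b->q19 q17-c->q17 q18-a->q19 q18-b->q18 q18-c->q18 q19-a->q13 q19-b->q19 q19-c->q19

Run two small machines in parallel and take their product. The first has 5 states tracking the count of `b`s, saturating at 4; the second has 4 states tracking the count of `a`s modulo 4. A product state is a pair (one from each), accepting exactly when both do.
20 states suffice.
          a    b    c  
>  q0     q1   q2   q0 
   q1     q3   q4   q1 
   q2     q4   q5   q2 
   q3     q6   q7   q3 
   q4     q7   q8   q4 
   q5     q8   q9   q5 
   q6     q0  q10   q6 
   q7    q10  q11   q7 
   q8    q11  q12   q8 
   q9    q12  q13   q9 
   q10    q2  q14  q10 
   q11   q14  q15  q11 
 * q12   q15  q16  q12 
   q13   q16  q13  q13 
   q14    q5  q17  q14 
   q15   q17  q18  q15 
 * q16   q18  q16  q16 
   q17    q9  q19  q17 
   q18   q19  q18  q18 
   q19   q13  q19  q19 
(> = start, * = accepting)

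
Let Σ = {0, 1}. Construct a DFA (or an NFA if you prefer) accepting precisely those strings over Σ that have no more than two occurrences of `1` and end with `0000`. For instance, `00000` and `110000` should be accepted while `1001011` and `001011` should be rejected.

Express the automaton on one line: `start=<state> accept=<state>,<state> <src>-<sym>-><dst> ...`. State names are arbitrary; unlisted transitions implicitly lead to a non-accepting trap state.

Build one automaton per condition and run them in lockstep. The first has 4 states tracking the count of `1`s, saturating at 3; the second has 5 states tracking how much of the suffix `0000` has currently been matched. A product state is a pair (one from each), accepting exactly when both do.
       0  1 
>  A   B  C 
   B   D  C 
   C   E  F 
   D   G  C 
   E   H  F 
   F   I  J 
   G   K  C 
   H   L  F 
   I   M  J 
   J   N  J 
 * K   K  C 
   L   O  F 
   M   P  J 
   N   Q  J 
 * O   O  F 
   P   R  J 
   Q   S  J 
 * R   R  J 
   S   T  J 
   T   T  J 
(> = start, * = accepting)

start=A accept=K,O,R A-0->B A-1->C B-0->D B-1->C C-0->E C-1->F D-0->G D-1->C E-0->H E-1->F F-0->I F-1->J G-0->K G-1->C H-0->L H-1->F I-0->M I-1->J J-0->N J-1->J K-0->K K-1->C L-0->O L-1->F M-0->P M-1->J N-0->Q N-1->J O-0->O O-1->F P-0->R P-1->J Q-0->S Q-1->J R-0->R R-1->J S-0->T S-1->J T-0->T T-1->J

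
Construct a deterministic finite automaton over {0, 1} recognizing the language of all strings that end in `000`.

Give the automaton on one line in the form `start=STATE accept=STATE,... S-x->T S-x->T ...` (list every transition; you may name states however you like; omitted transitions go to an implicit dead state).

start=q0 accept=q3 q0-0->q1 q0-1->q0 q1-0->q2 q1-1->q0 q2-0->q3 q2-1->q0 q3-0->q3 q3-1->q0

Remember how much of `000` the current input suffix matches. State q0 means no match yet; q1 means the last symbol is `0`; q2 means the last 2 symbols are `00`; q3 means the last 3 symbols are `000`. Only q3 accepts. On a mismatch, fall back to the longest proper suffix that is still a prefix of `000`.
A 4-state machine:
        0   1  
>  q0   q1  q0 
   q1   q2  q0 
   q2   q3  q0 
 * q3   q3  q0 
(> = start, * = accepting)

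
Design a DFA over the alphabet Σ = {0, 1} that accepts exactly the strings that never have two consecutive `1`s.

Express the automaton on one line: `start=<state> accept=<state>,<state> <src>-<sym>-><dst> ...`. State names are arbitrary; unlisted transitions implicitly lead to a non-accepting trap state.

start=S0 accept=S0,S1 S0-0->S0 S0-1->S1 S1-0->S0 S1-1->S2 S2-0->S2 S2-1->S2

Track partial matches of the forbidden pattern `11`. State S2 is a dead state reached once `11` has occurred; every other state accepts. S0 means no part of `11` is currently matched.
With 3 states:
        0   1  
>* S0   S0  S1 
 * S1   S0  S2 
   S2   S2  S2 
(> = start, * = accepting)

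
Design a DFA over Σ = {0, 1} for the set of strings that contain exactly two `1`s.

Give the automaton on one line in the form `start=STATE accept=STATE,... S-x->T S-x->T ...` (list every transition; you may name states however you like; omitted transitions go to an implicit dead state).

Only the number of `1`s matters, and only up to 3. Make a chain q0 → q1 → q2 → q3 advanced by each `1` (with q3 absorbing); every other symbol self-loops. The accepting set is {q2}.
        0   1  
>  q0   q0  q1 
   q1   q1  q2 
 * q2   q2  q3 
   q3   q3  q3 
(> = start, * = accepting)

start=q0 accept=q2 q0-0->q0 q0-1->q1 q1-0->q1 q1-1->q2 q2-0->q2 q2-1->q3 q3-0->q3 q3-1->q3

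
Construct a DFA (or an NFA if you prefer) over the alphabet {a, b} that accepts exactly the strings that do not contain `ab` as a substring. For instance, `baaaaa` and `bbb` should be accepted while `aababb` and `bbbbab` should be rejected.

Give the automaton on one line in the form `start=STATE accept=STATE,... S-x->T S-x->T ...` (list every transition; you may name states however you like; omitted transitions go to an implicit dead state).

start=S0 accept=S0,S1 S0-a->S1 S0-b->S0 S1-a->S1 S1-b->S2 S2-a->S2 S2-b->S2

Track partial matches of the forbidden pattern `ab`. State S2 is a dead state reached once `ab` has occurred; every other state accepts. S0 means no part of `ab` is currently matched.
3 states suffice.
        a   b  
>* S0   S1  S0 
 * S1   S1  S2 
   S2   S2  S2 
(> = start, * = accepting)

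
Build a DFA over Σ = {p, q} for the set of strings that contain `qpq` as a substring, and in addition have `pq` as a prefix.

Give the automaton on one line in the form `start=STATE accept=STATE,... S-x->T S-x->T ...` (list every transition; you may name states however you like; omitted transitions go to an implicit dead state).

start=s0 accept=s6 s0-p->s1 s0-q->s2 s1-p->s2 s1-q->s3 s2-p->s2 s2-q->s2 s3-p->s4 s3-q->s3 s4-p->s5 s4-q->s6 s5-p->s5 s5-q->s3 s6-p->s6 s6-q->s6

Build one automaton per condition and run them in lockstep. The first has 4 states tracking whether and how much of `qpq` has been seen; the second has 4 states tracking whether the input so far still matches the prefix `pq`. A product state is a pair (one from each), accepting exactly when both do. Minimizing collapses redundant product states.
7 states suffice.
        p   q  
>  s0   s1  s2 
   s1   s2  s3 
   s2   s2  s2 
   s3   s4  s3 
   s4   s5  s6 
   s5   s5  s3 
 * s6   s6  s6 
(> = start, * = accepting)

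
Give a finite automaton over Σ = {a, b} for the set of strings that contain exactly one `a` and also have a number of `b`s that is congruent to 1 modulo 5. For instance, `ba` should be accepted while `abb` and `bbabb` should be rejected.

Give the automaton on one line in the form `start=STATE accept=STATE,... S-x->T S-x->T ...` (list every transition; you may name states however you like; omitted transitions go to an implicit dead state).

start=q0 accept=q4 q0-a->q1 q0-b->q2 q1-a->q3 q1-b->q4 q2-a->q4 q2-b->q5 q3-a->q3 q3-b->q6 q4-a->q6 q4-b->q7 q5-a->q7 q5-b->q8 q6-a->q6 q6-b->q9 q7-a->q9 q7-b->q10 q8-a->q10 q8-b->q11 q9-a->q9 q9-b->q12 q10-a->q12 q10-b->q13 q11-a->q13 q11-b->q0 q12-a->q12 q12-b->q14 q13-a->q14 q13-b->q1 q14-a->q14 q14-b->q3

Handle the two conditions separately and then intersect. The first has 3 states tracking the count of `a`s, saturating at 2; the second has 5 states tracking the count of `b`s modulo 5. A product state is a pair (one from each), accepting exactly when both do.
With 15 states:
          a    b  
>  q0     q1   q2 
   q1     q3   q4 
   q2     q4   q5 
   q3     q3   q6 
 * q4     q6   q7 
   q5     q7   q8 
   q6     q6   q9 
   q7     q9  q10 
   q8    q10  q11 
   q9     q9  q12 
   q10   q12  q13 
   q11   q13   q0 
   q12   q12  q14 
   q13   q14   q1 
   q14   q14   q3 
(> = start, * = accepting)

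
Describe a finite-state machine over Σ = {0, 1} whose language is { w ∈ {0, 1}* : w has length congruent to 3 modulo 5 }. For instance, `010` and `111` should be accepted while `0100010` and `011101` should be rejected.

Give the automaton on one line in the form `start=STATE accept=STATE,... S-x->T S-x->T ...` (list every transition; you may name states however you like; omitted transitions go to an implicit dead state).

start=s0 accept=s3 s0-0->s1 s0-1->s1 s1-0->s2 s1-1->s2 s2-0->s3 s2-1->s3 s3-0->s4 s3-1->s4 s4-0->s0 s4-1->s0

Only the length mod 5 matters, so use a 5-cycle: from any state, every input symbol moves to the next state, wrapping s4 back to s0. Mark s3 accepting.
        0   1  
>  s0   s1  s1 
   s1   s2  s2 
   s2   s3  s3 
 * s3   s4  s4 
   s4   s0  s0 
(> = start, * = accepting)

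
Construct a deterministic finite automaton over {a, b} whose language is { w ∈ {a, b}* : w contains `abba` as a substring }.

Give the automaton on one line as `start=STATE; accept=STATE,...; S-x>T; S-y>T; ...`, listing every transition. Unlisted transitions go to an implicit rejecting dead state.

start=q0; accept=q4; q0-a>q1; q0-b>q0; q1-a>q1; q1-b>q2; q2-a>q1; q2-b>q3; q3-a>q4; q3-b>q0; q4-a>q4; q4-b>q4

Track how much of `abba` has been matched so far: state q0 is no progress, q4 is the absorbing accept state reached once `abba` has occurred. Intermediate states record partial matches; on a mismatch, fall back to the longest reusable overlap.
A 5-state machine:
        a   b  
>  q0   q1  q0 
   q1   q1  q2 
   q2   q1  q3 
   q3   q4  q0 
 * q4   q4  q4 
(> = start, * = accepting)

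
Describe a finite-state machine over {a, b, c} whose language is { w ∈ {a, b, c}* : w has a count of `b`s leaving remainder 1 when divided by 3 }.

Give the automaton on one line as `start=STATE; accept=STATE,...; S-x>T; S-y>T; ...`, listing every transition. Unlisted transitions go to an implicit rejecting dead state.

Keep the running count of `b`s modulo 3: each `b` advances along the cycle S0 → S1 → S2 → S0 while other symbols loop. Accept at S1.
3 states suffice.
        a   b   c  
>  S0   S0  S1  S0 
 * S1   S1  S2  S1 
   S2   S2  S0  S2 
(> = start, * = accepting)

start=S0; accept=S1; S0-a>S0; S0-b>S1; S0-c>S0; S1-a>S1; S1-b>S2; S1-c>S1; S2-a>S2; S2-b>S0; S2-c>S2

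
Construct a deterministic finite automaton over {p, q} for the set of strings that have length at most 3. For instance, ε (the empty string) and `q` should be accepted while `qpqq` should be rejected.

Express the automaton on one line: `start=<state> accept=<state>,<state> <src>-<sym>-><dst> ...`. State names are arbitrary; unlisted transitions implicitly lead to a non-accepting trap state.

start=S0 accept=S0,S1,S2,S3 S0-p->S1 S0-q->S1 S1-p->S2 S1-q->S2 S2-p->S3 S2-q->S3 S3-p->S4 S3-q->S4 S4-p->S4 S4-q->S4

We only need to distinguish lengths 0, 1, …, 3, and '>3'. Chain S0 → S1 → S2 → S3 → S4 on every symbol, with S4 looping. Accepting states: {S0, S1, S2, S3}.
5 states suffice.
        p   q  
>* S0   S1  S1 
 * S1   S2  S2 
 * S2   S3  S3 
 * S3   S4  S4 
   S4   S4  S4 
(> = start, * = accepting)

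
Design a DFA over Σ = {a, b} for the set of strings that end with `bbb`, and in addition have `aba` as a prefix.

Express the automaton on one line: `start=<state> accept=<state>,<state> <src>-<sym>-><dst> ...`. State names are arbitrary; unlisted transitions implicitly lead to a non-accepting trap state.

start=s0 accept=s10 s0-a->s1 s0-b->s2 s1-a->s3 s1-b->s4 s2-a->s3 s2-b->s5 s3-a->s3 s3-b->s2 s4-a->s6 s4-b->s5 s5-a->s3 s5-b->s7 s6-a->s6 s6-b->s8 s7-a->s3 s7-b->s7 s8-a->s6 s8-b->s9 s9-a->s6 s9-b->s10 s10-a->s6 s10-b->s10

Run two small machines in parallel and take their product. The first has 4 states tracking how much of the suffix `bbb` has currently been matched; the second has 5 states tracking whether the input so far still matches the prefix `aba`. A product state is a pair (one from each), accepting exactly when both do.
11 states suffice.
          a    b  
>  s0     s1   s2 
   s1     s3   s4 
   s2     s3   s5 
   s3     s3   s2 
   s4     s6   s5 
   s5     s3   s7 
   s6     s6   s8 
   s7     s3   s7 
   s8     s6   s9 
   s9     s6  s10 
 * s10    s6  s10 
(> = start, * = accepting)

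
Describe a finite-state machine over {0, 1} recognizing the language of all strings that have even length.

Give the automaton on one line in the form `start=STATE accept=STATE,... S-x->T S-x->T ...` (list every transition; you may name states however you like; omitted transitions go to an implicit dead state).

Count input length modulo 2: every symbol advances one step around the cycle s0 → s1 → s0. Accept at s0.
With 2 states:
        0   1  
>* s0   s1  s1 
   s1   s0  s0 
(> = start, * = accepting)

start=s0 accept=s0 s0-0->s1 s0-1->s1 s1-0->s0 s1-1->s0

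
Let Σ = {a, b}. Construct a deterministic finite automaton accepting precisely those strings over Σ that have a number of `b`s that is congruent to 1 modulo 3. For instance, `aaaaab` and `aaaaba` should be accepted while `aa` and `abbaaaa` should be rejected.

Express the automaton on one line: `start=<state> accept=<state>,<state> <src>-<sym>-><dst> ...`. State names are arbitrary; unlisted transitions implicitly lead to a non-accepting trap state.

The only thing that matters is how many `b`s have appeared, reduced mod 3. Use one state per residue: S0 for 0, …, S2 for 2. Reading `b` moves to the next residue; anything else stays put. S1 is accepting.
A 3-state machine:
        a   b  
>  S0   S0  S1 
 * S1   S1  S2 
   S2   S2  S0 
(> = start, * = accepting)

start=S0 accept=S1 S0-a->S0 S0-b->S1 S1-a->S1 S1-b->S2 S2-a->S2 S2-b->S0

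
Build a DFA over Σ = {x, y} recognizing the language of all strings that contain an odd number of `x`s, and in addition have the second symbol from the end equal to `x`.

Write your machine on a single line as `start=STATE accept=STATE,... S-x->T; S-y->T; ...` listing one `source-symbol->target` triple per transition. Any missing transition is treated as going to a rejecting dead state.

Build one automaton per condition and run them in lockstep. The first has 2 states tracking the count of `x`s modulo 2; the second has 7 states tracking the last 2 symbols read. A product state is a pair (one from each), accepting exactly when both do. Equivalent product states are then merged.
6 states suffice.
       x  y 
>  A   B  A 
   B   C  D 
   C   E  A 
 * D   C  F 
 * E   C  D 
   F   C  F 
(> = start, * = accepting)

start=A; accept=D,E; A-x->B; A-y->A; B-x->C; B-y->D; C-x->E; C-y->A; D-x->C; D-y->F; E-x->C; E-y->D; F-x->C; F-y->F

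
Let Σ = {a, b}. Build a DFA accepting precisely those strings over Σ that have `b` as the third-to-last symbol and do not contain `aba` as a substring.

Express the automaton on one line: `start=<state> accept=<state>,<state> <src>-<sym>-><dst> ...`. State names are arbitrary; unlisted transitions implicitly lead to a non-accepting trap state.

start=q0 accept=q11,q12,q13,q14 q0-a->q1 q0-b->q2 q1-a->q3 q1-b->q4 q2-a->q5 q2-b->q6 q3-a->q7 q3-b->q8 q4-a->q9 q4-b->q10 q5-a->q11 q5-b->q12 q6-a->q13 q6-b->q14 q7-a->q7 q7-b->q8 q8-a->q9 q8-b->q10 q9-a->q15 q9-b->q16 q10-a->q13 q10-b->q14 q11-a->q7 q11-b->q8 q12-a->q9 q12-b->q10 q13-a->q11 q13-b->q12 q14-a->q13 q14-b->q14 q15-a->q17 q15-b->q18 q16-a->q9 q16-b->q19 q17-a->q17 q17-b->q18 q18-a->q9 q18-b->q19 q19-a->q20 q19-b->q21 q20-a->q15 q20-b->q16 q21-a->q20 q21-b->q21

Run two small machines in parallel and take their product. One (15 states) tracks the last 3 symbols read; the other (4 states) tracks partial matches of the forbidden pattern `aba`. Each combined state is a pair, one component from each; accept when both components accept.
          a    b  
>  q0     q1   q2 
   q1     q3   q4 
   q2     q5   q6 
   q3     q7   q8 
   q4     q9  q10 
   q5    q11  q12 
   q6    q13  q14 
   q7     q7   q8 
   q8     q9  q10 
   q9    q15  q16 
   q10   q13  q14 
 * q11    q7   q8 
 * q12    q9  q10 
 * q13   q11  q12 
 * q14   q13  q14 
   q15   q17  q18 
   q16    q9  q19 
   q17   q17  q18 
   q18    q9  q19 
   q19   q20  q21 
   q20   q15  q16 
   q21   q20  q21 
(> = start, * = accepting)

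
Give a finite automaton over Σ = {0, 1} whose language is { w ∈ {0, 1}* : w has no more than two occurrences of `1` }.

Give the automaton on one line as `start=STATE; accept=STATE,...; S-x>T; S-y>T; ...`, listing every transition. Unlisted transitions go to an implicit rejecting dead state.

start=q0; accept=q0,q1,q2; q0-0>q0; q0-1>q1; q1-0>q1; q1-1>q2; q2-0>q2; q2-1>q3; q3-0>q3; q3-1>q3

Count `1`s, saturating at 3: states q0 through q2 mean 0 through 2 `1`s seen; q3 means more than 2. Each `1` increments (capped at q3); other symbols loop. Accept from {q0, q1, q2}.
With 4 states:
        0   1  
>* q0   q0  q1 
 * q1   q1  q2 
 * q2   q2  q3 
   q3   q3  q3 
(> = start, * = accepting)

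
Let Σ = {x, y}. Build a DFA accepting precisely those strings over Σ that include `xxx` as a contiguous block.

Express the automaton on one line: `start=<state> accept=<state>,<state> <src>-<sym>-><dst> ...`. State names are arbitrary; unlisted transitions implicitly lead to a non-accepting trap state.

start=q0 accept=q3 q0-x->q1 q0-y->q0 q1-x->q2 q1-y->q0 q2-x->q3 q2-y->q0 q3-x->q3 q3-y->q3

States q0..q2 record the length of the longest prefix of `xxx` that matches the current input suffix. Reaching q3 means `xxx` has been seen, and we stay there forever. Accept from q3.
A 4-state machine:
        x   y  
>  q0   q1  q0 
   q1   q2  q0 
   q2   q3  q0 
 * q3   q3  q3 
(> = start, * = accepting)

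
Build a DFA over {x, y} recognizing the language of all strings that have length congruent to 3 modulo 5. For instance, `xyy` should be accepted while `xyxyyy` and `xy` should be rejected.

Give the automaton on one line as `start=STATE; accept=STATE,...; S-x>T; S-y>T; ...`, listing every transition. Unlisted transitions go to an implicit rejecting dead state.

Only the length mod 5 matters, so use a 5-cycle: from any state, every input symbol moves to the next state, wrapping q4 back to q0. Mark q3 accepting.
        x   y  
>  q0   q1  q1 
   q1   q2  q2 
   q2   q3  q3 
 * q3   q4  q4 
   q4   q0  q0 
(> = start, * = accepting)

start=q0; accept=q3; q0-x>q1; q0-y>q1; q1-x>q2; q1-y>q2; q2-x>q3; q2-y>q3; q3-x>q4; q3-y>q4; q4-x>q0; q4-y>q0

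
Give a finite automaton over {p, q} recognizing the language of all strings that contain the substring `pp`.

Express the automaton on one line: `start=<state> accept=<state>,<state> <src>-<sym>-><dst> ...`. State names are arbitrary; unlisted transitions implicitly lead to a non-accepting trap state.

States s0..s1 record the length of the longest prefix of `pp` that matches the current input suffix. Reaching s2 means `pp` has been seen, and we stay there forever. Accept from s2.
A 3-state machine:
        p   q  
>  s0   s1  s0 
   s1   s2  s0 
 * s2   s2  s2 
(> = start, * = accepting)

start=s0 accept=s2 s0-p->s1 s0-q->s0 s1-p->s2 s1-q->s0 s2-p->s2 s2-q->s2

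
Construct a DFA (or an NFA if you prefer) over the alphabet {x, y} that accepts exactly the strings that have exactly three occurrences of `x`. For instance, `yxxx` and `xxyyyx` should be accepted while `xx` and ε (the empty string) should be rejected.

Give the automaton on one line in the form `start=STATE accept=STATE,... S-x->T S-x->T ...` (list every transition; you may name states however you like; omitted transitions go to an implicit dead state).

Count `x`s, saturating at 4: states A through D mean 0 through 3 `x`s seen; E means more than 3. Each `x` increments (capped at E); other symbols loop. Accept from {D}.
       x  y 
>  A   B  A 
   B   C  B 
   C   D  C 
 * D   E  D 
   E   E  E 
(> = start, * = accepting)

start=A accept=D A-x->B A-y->A B-x->C B-y->B C-x->D C-y->C D-x->E D-y->D E-x->E E-y->E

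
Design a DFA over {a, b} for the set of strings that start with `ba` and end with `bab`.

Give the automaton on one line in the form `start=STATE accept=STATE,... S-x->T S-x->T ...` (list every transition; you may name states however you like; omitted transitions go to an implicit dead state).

Run two small machines in parallel and take their product. The first has 4 states tracking whether the input so far still matches the prefix `ba`; the second has 4 states tracking how much of the suffix `bab` has currently been matched. A product state is a pair (one from each), accepting exactly when both do. Minimizing collapses redundant product states.
A 7-state machine:
        a   b  
>  S0   S1  S2 
   S1   S1  S1 
   S2   S3  S1 
   S3   S4  S5 
   S4   S4  S6 
 * S5   S3  S6 
   S6   S3  S6 
(> = start, * = accepting)

start=S0 accept=S5 S0-a->S1 S0-b->S2 S1-a->S1 S1-b->S1 S2-a->S3 S2-b->S1 S3-a->S4 S3-b->S5 S4-a->S4 S4-b->S6 S5-a->S3 S5-b->S6 S6-a->S3 S6-b->S6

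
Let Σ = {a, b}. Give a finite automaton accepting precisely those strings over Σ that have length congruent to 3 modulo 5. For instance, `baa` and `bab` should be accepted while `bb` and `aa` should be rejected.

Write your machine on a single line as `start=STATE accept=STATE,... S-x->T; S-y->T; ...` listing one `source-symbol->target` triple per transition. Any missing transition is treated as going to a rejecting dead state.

start=s0; accept=s3; s0-a->s1; s0-b->s1; s1-a->s2; s1-b->s2; s2-a->s3; s2-b->s3; s3-a->s4; s3-b->s4; s4-a->s0; s4-b->s0

Only the length mod 5 matters, so use a 5-cycle: from any state, every input symbol moves to the next state, wrapping s4 back to s0. Mark s3 accepting.
A 5-state machine:
        a   b  
>  s0   s1  s1 
   s1   s2  s2 
   s2   s3  s3 
 * s3   s4  s4 
   s4   s0  s0 
(> = start, * = accepting)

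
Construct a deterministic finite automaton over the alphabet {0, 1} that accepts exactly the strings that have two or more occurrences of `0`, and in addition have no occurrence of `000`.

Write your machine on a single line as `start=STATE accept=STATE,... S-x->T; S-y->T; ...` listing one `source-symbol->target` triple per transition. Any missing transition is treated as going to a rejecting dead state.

start=q0; accept=q2,q5,q6; q0-0->q1; q0-1->q0; q1-0->q2; q1-1->q3; q2-0->q4; q2-1->q5; q3-0->q6; q3-1->q3; q4-0->q4; q4-1->q4; q5-0->q6; q5-1->q5; q6-0->q2; q6-1->q5

Build one automaton per condition and run them in lockstep. One (4 states) tracks the count of `0`s, saturating at 3; the other (4 states) tracks partial matches of the forbidden pattern `000`. Each combined state is a pair, one component from each; accept when both components accept. Minimizing collapses redundant product states.
        0   1  
>  q0   q1  q0 
   q1   q2  q3 
 * q2   q4  q5 
   q3   q6  q3 
   q4   q4  q4 
 * q5   q6  q5 
 * q6   q2  q5 
(> = start, * = accepting)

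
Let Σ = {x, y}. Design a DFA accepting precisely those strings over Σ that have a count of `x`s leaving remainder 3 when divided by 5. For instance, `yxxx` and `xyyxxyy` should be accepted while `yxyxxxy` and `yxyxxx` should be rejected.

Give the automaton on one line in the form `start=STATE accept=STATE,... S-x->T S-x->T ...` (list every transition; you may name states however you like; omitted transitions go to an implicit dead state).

start=q0 accept=q3 q0-x->q1 q0-y->q0 q1-x->q2 q1-y->q1 q2-x->q3 q2-y->q2 q3-x->q4 q3-y->q3 q4-x->q0 q4-y->q4

Keep the running count of `x`s modulo 5: each `x` advances along the cycle q0 → q1 → q2 → q3 → q4 → q0 while other symbols loop. Accept at q3.
        x   y  
>  q0   q1  q0 
   q1   q2  q1 
   q2   q3  q2 
 * q3   q4  q3 
   q4   q0  q4 
(> = start, * = accepting)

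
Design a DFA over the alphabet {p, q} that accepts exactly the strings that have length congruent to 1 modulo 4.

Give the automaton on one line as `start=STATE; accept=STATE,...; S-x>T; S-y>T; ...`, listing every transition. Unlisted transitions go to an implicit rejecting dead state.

start=S0; accept=S1; S0-p>S1; S0-q>S1; S1-p>S2; S1-q>S2; S2-p>S3; S2-q>S3; S3-p>S0; S3-q>S0

Only the length mod 4 matters, so use a 4-cycle: from any state, every input symbol moves to the next state, wrapping S3 back to S0. Mark S1 accepting.
A 4-state machine:
        p   q  
>  S0   S1  S1 
 * S1   S2  S2 
   S2   S3  S3 
   S3   S0  S0 
(> = start, * = accepting)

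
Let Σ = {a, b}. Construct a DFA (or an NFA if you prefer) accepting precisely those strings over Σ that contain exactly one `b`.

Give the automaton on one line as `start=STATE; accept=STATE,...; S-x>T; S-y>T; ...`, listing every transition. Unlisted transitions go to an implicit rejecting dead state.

Only the number of `b`s matters, and only up to 2. Make a chain q0 → q1 → q2 advanced by each `b` (with q2 absorbing); every other symbol self-loops. The accepting set is {q1}.
        a   b  
>  q0   q0  q1 
 * q1   q1  q2 
   q2   q2  q2 
(> = start, * = accepting)

start=q0; accept=q1; q0-a>q0; q0-b>q1; q1-a>q1; q1-b>q2; q2-a>q2; q2-b>q2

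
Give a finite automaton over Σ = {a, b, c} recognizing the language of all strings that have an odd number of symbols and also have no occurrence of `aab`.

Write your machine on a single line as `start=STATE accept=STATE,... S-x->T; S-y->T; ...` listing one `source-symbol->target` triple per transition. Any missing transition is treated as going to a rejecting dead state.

Build one automaton per condition and run them in lockstep. One (2 states) tracks the input length modulo 2; the other (4 states) tracks partial matches of the forbidden pattern `aab`. Each combined state is a pair, one component from each; accept when both components accept.
An 8-state machine:
        a   b   c  
>  q0   q1  q2  q2 
 * q1   q3  q0  q0 
 * q2   q4  q0  q0 
   q3   q5  q6  q2 
   q4   q5  q2  q2 
 * q5   q3  q7  q0 
   q6   q7  q7  q7 
   q7   q6  q6  q6 
(> = start, * = accepting)

start=q0; accept=q1,q2,q5; q0-a->q1; q0-b->q2; q0-c->q2; q1-a->q3; q1-b->q0; q1-c->q0; q2-a->q4; q2-b->q0; q2-c->q0; q3-a->q5; q3-b->q6; q3-c->q2; q4-a->q5; q4-b->q2; q4-c->q2; q5-a->q3; q5-b->q7; q5-c->q0; q6-a->q7; q6-b->q7; q6-c->q7; q7-a->q6; q7-b->q6; q7-c->q6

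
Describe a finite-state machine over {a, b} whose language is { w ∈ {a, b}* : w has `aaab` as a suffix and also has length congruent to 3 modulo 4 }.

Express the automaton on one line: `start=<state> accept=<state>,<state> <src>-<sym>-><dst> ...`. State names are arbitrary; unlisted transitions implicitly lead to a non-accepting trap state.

Build one automaton per condition and run them in lockstep. One (5 states) tracks how much of the suffix `aaab` has currently been matched; the other (4 states) tracks the input length modulo 4. Each combined state is a pair, one component from each; accept when both components accept. Minimizing collapses redundant product states.
An 8-state machine:
        a   b  
>  s0   s1  s1 
   s1   s2  s2 
   s2   s3  s3 
   s3   s4  s0 
   s4   s5  s1 
   s5   s6  s2 
   s6   s3  s7 
 * s7   s4  s0 
(> = start, * = accepting)

start=s0 accept=s7 s0-a->s1 s0-b->s1 s1-a->s2 s1-b->s2 s2-a->s3 s2-b->s3 s3-a->s4 s3-b->s0 s4-a->s5 s4-b->s1 s5-a->s6 s5-b->s2 s6-a->s3 s6-b->s7 s7-a->s4 s7-b->s0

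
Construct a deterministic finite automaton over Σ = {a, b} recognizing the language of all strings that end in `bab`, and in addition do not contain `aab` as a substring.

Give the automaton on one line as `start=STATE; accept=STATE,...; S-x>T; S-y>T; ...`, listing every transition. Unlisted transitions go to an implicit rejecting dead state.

Run two small machines in parallel and take their product. One (4 states) tracks how much of the suffix `bab` has currently been matched; the other (4 states) tracks partial matches of the forbidden pattern `aab`. Each combined state is a pair, one component from each; accept when both components accept. After merging equivalent states the machine shrinks.
        a   b  
>  q0   q1  q2 
   q1   q3  q2 
   q2   q4  q2 
   q3   q3  q3 
   q4   q3  q5 
 * q5   q4  q2 
(> = start, * = accepting)

start=q0; accept=q5; q0-a>q1; q0-b>q2; q1-a>q3; q1-b>q2; q2-a>q4; q2-b>q2; q3-a>q3; q3-b>q3; q4-a>q3; q4-b>q5; q5-a>q4; q5-b>q2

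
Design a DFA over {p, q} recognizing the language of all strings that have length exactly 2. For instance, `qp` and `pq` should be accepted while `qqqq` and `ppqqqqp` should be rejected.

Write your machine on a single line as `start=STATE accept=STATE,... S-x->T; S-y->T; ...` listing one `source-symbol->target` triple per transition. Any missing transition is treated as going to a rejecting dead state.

start=s0; accept=s2; s0-p->s1; s0-q->s1; s1-p->s2; s1-q->s2; s2-p->s3; s2-q->s3; s3-p->s3; s3-q->s3

We only need to distinguish lengths 0, 1, …, 2, and '>2'. Chain s0 → s1 → s2 → s3 on every symbol, with s3 looping. Accepting states: {s2}.
4 states suffice.
        p   q  
>  s0   s1  s1 
   s1   s2  s2 
 * s2   s3  s3 
   s3   s3  s3 
(> = start, * = accepting)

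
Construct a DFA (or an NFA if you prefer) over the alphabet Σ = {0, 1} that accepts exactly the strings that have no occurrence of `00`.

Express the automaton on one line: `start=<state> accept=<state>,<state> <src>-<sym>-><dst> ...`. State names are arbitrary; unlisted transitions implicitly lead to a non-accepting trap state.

start=q0 accept=q0,q1 q0-0->q1 q0-1->q0 q1-0->q2 q1-1->q0 q2-0->q2 q2-1->q2

This is the complement of 'contains `00`'. Use the same substring-matching states — q0 through q2 holding how much of `00` has just been matched — but flip the accepting set: everything except the trap q2 accepts.
With 3 states:
        0   1  
>* q0   q1  q0 
 * q1   q2  q0 
   q2   q2  q2 
(> = start, * = accepting)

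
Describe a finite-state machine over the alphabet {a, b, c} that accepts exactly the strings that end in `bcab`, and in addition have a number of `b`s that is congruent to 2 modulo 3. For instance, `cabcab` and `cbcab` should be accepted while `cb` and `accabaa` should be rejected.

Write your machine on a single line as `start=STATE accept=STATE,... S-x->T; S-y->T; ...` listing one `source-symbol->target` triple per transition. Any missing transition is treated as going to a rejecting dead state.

Build one automaton per condition and run them in lockstep. The first has 5 states tracking how much of the suffix `bcab` has currently been matched; the second has 3 states tracking the count of `b`s modulo 3. A product state is a pair (one from each), accepting exactly when both do.
15 states suffice.
          a    b    c  
>  q0     q0   q1   q0 
   q1     q2   q3   q4 
   q2     q2   q3   q2 
   q3     q5   q6   q7 
   q4     q8   q3   q2 
   q5     q5   q6   q5 
   q6     q0   q1   q9 
   q7    q10   q6   q5 
   q8     q2  q11   q2 
   q9    q12   q1   q0 
   q10    q5  q13   q5 
 * q11    q5   q6   q7 
   q12    q0  q14   q0 
   q13    q0   q1   q9 
   q14    q2   q3   q4 
(> = start, * = accepting)

start=q0; accept=q11; q0-a->q0; q0-b->q1; q0-c->q0; q1-a->q2; q1-b->q3; q1-c->q4; q2-a->q2; q2-b->q3; q2-c->q2; q3-a->q5; q3-b->q6; q3-c->q7; q4-a->q8; q4-b->q3; q4-c->q2; q5-a->q5; q5-b->q6; q5-c->q5; q6-a->q0; q6-b->q1; q6-c->q9; q7-a->q10; q7-b->q6; q7-c->q5; q8-a->q2; q8-b->q11; q8-c->q2; q9-a->q12; q9-b->q1; q9-c->q0; q10-a->q5; q10-b->q13; q10-c->q5; q11-a->q5; q11-b->q6; q11-c->q7; q12-a->q0; q12-b->q14; q12-c->q0; q13-a->q0; q13-b->q1; q13-c->q9; q14-a->q2; q14-b->q3; q14-c->q4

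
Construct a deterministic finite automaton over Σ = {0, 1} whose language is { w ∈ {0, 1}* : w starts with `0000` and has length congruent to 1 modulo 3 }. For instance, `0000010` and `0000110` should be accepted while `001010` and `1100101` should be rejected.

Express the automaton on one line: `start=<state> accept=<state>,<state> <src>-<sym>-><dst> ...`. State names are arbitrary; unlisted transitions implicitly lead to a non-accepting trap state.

Run two small machines in parallel and take their product. The first has 6 states tracking whether the input so far still matches the prefix `0000`; the second has 3 states tracking the input length modulo 3. A product state is a pair (one from each), accepting exactly when both do. After merging equivalent states the machine shrinks.
With 8 states:
       0  1 
>  A   B  C 
   B   D  C 
   C   C  C 
   D   E  C 
   E   F  C 
 * F   G  G 
   G   H  H 
   H   F  F 
(> = start, * = accepting)

start=A accept=F A-0->B A-1->C B-0->D B-1->C C-0->C C-1->C D-0->E D-1->C E-0->F E-1->C F-0->G F-1->G G-0->H G-1->H H-0->F H-1->F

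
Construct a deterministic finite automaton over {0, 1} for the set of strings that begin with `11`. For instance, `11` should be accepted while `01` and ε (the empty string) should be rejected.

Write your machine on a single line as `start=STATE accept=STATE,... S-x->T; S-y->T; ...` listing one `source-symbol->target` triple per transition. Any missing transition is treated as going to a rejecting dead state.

start=s0; accept=s2; s0-0->s3; s0-1->s1; s1-0->s3; s1-1->s2; s2-0->s2; s2-1->s2; s3-0->s3; s3-1->s3

Check the first 2 symbols one by one: s0 through s1 record how many have matched `11` so far; any wrong symbol goes to the dead state s3. After all 2 match we enter the accepting sink s2.
        0   1  
>  s0   s3  s1 
   s1   s3  s2 
 * s2   s2  s2 
   s3   s3  s3 
(> = start, * = accepting)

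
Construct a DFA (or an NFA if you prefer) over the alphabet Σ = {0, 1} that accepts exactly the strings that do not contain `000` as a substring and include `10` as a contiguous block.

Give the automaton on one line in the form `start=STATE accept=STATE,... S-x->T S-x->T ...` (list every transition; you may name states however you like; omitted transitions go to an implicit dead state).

Run two small machines in parallel and take their product. The first has 4 states tracking partial matches of the forbidden pattern `000`; the second has 3 states tracking whether and how much of `10` has been seen. A product state is a pair (one from each), accepting exactly when both do.
        0   1  
>  S0   S1  S2 
   S1   S3  S2 
   S2   S4  S2 
   S3   S5  S2 
 * S4   S6  S7 
   S5   S5  S8 
 * S6   S9  S7 
 * S7   S4  S7 
   S8   S9  S8 
   S9   S9  S9 
(> = start, * = accepting)

start=S0 accept=S4,S6,S7 S0-0->S1 S0-1->S2 S1-0->S3 S1-1->S2 S2-0->S4 S2-1->S2 S3-0->S5 S3-1->S2 S4-0->S6 S4-1->S7 S5-0->S5 S5-1->S8 S6-0->S9 S6-1->S7 S7-0->S4 S7-1->S7 S8-0->S9 S8-1->S8 S9-0->S9 S9-1->S9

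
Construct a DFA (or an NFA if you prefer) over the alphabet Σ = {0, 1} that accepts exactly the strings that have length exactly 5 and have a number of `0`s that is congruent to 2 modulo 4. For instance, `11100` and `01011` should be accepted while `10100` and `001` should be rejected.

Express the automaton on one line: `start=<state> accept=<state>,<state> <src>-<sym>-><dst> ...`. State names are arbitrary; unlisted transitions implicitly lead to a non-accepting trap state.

Run two small machines in parallel and take their product. One (7 states) tracks the input length, saturating at 6; the other (4 states) tracks the count of `0`s modulo 4. Each combined state is a pair, one component from each; accept when both components accept. After merging equivalent states the machine shrinks.
       0  1 
>  A   B  C 
   B   D  E 
   C   E  F 
   D   G  H 
   E   H  I 
   F   I  J 
   G   G  G 
   H   G  K 
   I   K  L 
   J   L  G 
   K   G  M 
   L   M  G 
 * M   G  G 
(> = start, * = accepting)

start=A accept=M A-0->B A-1->C B-0->D B-1->E C-0->E C-1->F D-0->G D-1->H E-0->H E-1->I F-0->I F-1->J G-0->G G-1->G H-0->G H-1->K I-0->K I-1->L J-0->L J-1->G K-0->G K-1->M L-0->M L-1->G M-0->G M-1->G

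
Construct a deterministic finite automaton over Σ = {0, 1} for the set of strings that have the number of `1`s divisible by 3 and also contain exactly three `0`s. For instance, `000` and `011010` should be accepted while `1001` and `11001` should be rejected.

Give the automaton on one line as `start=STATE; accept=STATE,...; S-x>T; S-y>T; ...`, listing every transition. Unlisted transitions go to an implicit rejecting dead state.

start=q0; accept=q6; q0-0>q1; q0-1>q2; q1-0>q3; q1-1>q4; q2-0>q4; q2-1>q5; q3-0>q6; q3-1>q7; q4-0>q7; q4-1>q8; q5-0>q8; q5-1>q0; q6-0>q9; q6-1>q10; q7-0>q10; q7-1>q11; q8-0>q11; q8-1>q1; q9-0>q9; q9-1>q9; q10-0>q9; q10-1>q12; q11-0>q12; q11-1>q3; q12-0>q9; q12-1>q6

Handle the two conditions separately and then intersect. The first has 3 states tracking the count of `1`s modulo 3; the second has 5 states tracking the count of `0`s, saturating at 4. A product state is a pair (one from each), accepting exactly when both do. Equivalent product states are then merged.
          0    1  
>  q0     q1   q2 
   q1     q3   q4 
   q2     q4   q5 
   q3     q6   q7 
   q4     q7   q8 
   q5     q8   q0 
 * q6     q9  q10 
   q7    q10  q11 
   q8    q11   q1 
   q9     q9   q9 
   q10    q9  q12 
   q11   q12   q3 
   q12    q9   q6 
(> = start, * = accepting)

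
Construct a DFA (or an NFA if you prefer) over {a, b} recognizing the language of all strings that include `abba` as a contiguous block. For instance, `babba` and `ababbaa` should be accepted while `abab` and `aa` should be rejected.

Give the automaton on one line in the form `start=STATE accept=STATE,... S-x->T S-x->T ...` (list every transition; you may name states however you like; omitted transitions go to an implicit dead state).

Track how much of `abba` has been matched so far: state q0 is no progress, q4 is the absorbing accept state reached once `abba` has occurred. Intermediate states record partial matches; on a mismatch, fall back to the longest reusable overlap.
A 5-state machine:
        a   b  
>  q0   q1  q0 
   q1   q1  q2 
   q2   q1  q3 
   q3   q4  q0 
 * q4   q4  q4 
(> = start, * = accepting)

start=q0 accept=q4 q0-a->q1 q0-b->q0 q1-a->q1 q1-b->q2 q2-a->q1 q2-b->q3 q3-a->q4 q3-b->q0 q4-a->q4 q4-b->q4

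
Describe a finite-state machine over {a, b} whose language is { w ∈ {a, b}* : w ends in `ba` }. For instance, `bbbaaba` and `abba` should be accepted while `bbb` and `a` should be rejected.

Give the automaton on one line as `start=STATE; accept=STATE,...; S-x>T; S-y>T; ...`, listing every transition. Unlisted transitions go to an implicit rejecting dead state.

Let each state record the length of the longest suffix of the input read so far that is also a prefix of `ba`. S1 means the last symbol is `b`; S2 means the last 2 symbols are `ba`. Accept only at S2, where the string currently ends in `ba`.
With 3 states:
        a   b  
>  S0   S0  S1 
   S1   S2  S1 
 * S2   S0  S1 
(> = start, * = accepting)

start=S0; accept=S2; S0-a>S0; S0-b>S1; S1-a>S2; S1-b>S1; S2-a>S0; S2-b>S1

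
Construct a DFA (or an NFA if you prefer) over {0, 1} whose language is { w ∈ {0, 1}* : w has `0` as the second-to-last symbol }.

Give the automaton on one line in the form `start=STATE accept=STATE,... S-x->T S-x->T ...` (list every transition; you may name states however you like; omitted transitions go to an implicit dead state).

start=A accept=D,E A-0->B A-1->C B-0->D B-1->E C-0->F C-1->G D-0->D D-1->E E-0->F E-1->G F-0->D F-1->E G-0->F G-1->G

Because acceptance depends on a position counted from the end, the machine has to buffer the most recent 2 symbols. Make each state the string of the last up-to-2 symbols read; on input `x` shift the window left and append `x`. Accept when the buffered window has length 2 and begins with `0`.
A 7-state machine:
       0  1 
>  A   B  C 
   B   D  E 
   C   F  G 
 * D   D  E 
 * E   F  G 
   F   D  E 
   G   F  G 
(> = start, * = accepting)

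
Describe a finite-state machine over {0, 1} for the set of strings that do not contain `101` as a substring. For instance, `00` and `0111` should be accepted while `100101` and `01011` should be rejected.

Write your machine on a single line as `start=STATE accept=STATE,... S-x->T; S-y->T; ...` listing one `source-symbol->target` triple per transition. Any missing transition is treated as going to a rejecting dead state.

start=q0; accept=q0,q1,q2; q0-0->q0; q0-1->q1; q1-0->q2; q1-1->q1; q2-0->q0; q2-1->q3; q3-0->q3; q3-1->q3

This is the complement of 'contains `101`'. Use the same substring-matching states — q0 through q3 holding how much of `101` has just been matched — but flip the accepting set: everything except the trap q3 accepts.
        0   1  
>* q0   q0  q1 
 * q1   q2  q1 
 * q2   q0  q3 
   q3   q3  q3 
(> = start, * = accepting)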